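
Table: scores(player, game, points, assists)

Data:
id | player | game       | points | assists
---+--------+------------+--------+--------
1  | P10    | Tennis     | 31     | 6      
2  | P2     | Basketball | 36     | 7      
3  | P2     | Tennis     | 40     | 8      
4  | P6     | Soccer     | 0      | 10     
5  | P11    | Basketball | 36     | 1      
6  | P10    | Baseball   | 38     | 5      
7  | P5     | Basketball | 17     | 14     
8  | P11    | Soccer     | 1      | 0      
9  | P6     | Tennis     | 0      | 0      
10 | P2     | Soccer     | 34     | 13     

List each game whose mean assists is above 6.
SELECT game, AVG(assists)
FROM scores
GROUP BY game
HAVING AVG(assists) > 6

Result:
  Basketball: avg=7.33
  Soccer: avg=7.67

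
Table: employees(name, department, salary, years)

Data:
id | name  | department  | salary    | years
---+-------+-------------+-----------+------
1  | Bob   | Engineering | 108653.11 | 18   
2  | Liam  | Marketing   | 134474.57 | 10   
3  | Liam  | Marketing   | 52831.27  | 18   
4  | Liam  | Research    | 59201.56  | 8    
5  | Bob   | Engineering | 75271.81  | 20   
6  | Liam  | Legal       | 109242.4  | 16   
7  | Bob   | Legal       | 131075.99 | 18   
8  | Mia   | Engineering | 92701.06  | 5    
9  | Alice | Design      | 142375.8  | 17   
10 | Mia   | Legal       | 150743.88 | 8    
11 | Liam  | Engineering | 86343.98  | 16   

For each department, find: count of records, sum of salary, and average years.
SELECT department,
       COUNT(*) as cnt,
       SUM(salary) as total_salary,
       AVG(years) as avg_years
FROM employees
GROUP BY department

Result:
  Design: 1 records, 142375.80 total salary, 17.00 avg years
  Engineering: 4 records, 362969.96 total salary, 14.75 avg years
  Legal: 3 records, 391062.27 total salary, 14.00 avg years
  Marketing: 2 records, 187305.84 total salary, 14.00 avg years
  Research: 1 records, 59201.56 total salary, 8.00 avg years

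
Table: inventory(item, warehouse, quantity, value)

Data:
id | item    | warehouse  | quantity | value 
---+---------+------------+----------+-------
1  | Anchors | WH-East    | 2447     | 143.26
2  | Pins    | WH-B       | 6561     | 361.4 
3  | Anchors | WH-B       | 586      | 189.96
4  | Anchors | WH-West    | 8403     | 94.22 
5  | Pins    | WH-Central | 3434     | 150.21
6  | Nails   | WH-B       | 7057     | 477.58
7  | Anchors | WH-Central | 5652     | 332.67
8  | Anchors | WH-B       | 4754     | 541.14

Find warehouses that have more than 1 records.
SELECT warehouse, COUNT(*) as cnt
FROM inventory
GROUP BY warehouse
HAVING COUNT(*) > 1

Result:
  WH-B: 4
  WH-Central: 2

Note: HAVING filters groups after aggregation, WHERE filters rows before.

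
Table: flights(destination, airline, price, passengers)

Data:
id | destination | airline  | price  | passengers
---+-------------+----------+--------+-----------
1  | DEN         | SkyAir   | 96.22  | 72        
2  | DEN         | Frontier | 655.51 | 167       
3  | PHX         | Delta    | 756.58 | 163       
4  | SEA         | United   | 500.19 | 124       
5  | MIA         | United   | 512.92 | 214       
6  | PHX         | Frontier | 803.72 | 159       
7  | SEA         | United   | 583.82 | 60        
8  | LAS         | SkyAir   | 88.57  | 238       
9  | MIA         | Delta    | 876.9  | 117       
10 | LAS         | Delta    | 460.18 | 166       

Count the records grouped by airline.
SELECT airline, COUNT(*) as count
FROM flights
GROUP BY airline

Result:
  Delta: 3
  Frontier: 2
  SkyAir: 2
  United: 3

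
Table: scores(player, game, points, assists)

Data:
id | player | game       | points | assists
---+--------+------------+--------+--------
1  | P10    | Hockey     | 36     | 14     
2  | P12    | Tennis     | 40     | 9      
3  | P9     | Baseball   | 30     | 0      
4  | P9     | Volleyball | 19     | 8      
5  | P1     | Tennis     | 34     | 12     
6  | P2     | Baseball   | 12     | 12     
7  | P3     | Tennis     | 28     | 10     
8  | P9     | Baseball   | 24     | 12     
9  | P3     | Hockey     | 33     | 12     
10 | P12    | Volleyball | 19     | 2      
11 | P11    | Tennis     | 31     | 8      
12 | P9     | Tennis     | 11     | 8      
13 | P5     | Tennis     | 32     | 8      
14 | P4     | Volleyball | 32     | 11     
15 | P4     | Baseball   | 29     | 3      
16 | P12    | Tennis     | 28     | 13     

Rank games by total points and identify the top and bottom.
SELECT game, SUM(points)
FROM scores
GROUP BY game
ORDER BY SUM(points)

All groups:
  Hockey: 69
  Volleyball: 70
  Baseball: 95
  Tennis: 204

Highest: Tennis (204)
Lowest: Hockey (69)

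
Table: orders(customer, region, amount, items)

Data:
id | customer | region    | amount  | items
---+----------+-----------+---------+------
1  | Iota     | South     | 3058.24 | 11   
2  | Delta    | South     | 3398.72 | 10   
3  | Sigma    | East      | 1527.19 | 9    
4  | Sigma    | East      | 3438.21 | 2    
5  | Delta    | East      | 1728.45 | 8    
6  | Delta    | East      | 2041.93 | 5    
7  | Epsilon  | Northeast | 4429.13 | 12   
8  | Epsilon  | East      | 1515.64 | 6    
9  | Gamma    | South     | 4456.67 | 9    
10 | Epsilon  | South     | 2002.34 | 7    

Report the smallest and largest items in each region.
SELECT region, MIN(items), MAX(items)
FROM orders
GROUP BY region

Result:
  East: min=2, max=9
  Northeast: min=12, max=12
  South: min=7, max=11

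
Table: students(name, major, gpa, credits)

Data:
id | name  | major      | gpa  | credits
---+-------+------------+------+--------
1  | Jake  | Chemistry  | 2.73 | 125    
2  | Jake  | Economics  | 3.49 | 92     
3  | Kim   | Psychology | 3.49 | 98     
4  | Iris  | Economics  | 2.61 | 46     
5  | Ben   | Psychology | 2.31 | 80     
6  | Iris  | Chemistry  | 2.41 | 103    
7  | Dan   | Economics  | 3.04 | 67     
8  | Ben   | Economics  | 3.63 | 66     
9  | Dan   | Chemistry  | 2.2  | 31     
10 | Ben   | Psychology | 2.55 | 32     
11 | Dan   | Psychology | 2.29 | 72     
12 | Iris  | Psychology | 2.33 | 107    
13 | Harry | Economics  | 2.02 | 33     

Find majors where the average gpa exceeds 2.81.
SELECT major, AVG(gpa)
FROM students
GROUP BY major
HAVING AVG(gpa) > 2.81

Result:
  Economics: avg=2.96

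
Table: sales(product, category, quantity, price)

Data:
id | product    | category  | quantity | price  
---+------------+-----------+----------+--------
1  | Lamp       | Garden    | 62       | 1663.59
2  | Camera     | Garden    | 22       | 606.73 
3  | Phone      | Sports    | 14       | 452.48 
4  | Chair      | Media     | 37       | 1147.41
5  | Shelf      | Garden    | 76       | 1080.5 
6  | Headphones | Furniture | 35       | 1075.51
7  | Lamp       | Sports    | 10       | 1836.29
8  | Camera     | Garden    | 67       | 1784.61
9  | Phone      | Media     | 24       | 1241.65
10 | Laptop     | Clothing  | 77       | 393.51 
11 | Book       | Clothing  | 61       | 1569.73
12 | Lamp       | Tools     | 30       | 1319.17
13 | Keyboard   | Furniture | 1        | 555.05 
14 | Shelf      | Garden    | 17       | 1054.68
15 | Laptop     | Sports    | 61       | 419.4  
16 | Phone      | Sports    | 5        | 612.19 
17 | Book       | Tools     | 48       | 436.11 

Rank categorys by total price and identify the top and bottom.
SELECT category, SUM(price)
FROM sales
GROUP BY category
ORDER BY SUM(price)

All groups:
  Furniture: 1630.56
  Tools: 1755.28
  Clothing: 1963.24
  Media: 2389.06
  Sports: 3320.36
  Garden: 6190.11

Highest: Garden (6190.11)
Lowest: Furniture (1630.56)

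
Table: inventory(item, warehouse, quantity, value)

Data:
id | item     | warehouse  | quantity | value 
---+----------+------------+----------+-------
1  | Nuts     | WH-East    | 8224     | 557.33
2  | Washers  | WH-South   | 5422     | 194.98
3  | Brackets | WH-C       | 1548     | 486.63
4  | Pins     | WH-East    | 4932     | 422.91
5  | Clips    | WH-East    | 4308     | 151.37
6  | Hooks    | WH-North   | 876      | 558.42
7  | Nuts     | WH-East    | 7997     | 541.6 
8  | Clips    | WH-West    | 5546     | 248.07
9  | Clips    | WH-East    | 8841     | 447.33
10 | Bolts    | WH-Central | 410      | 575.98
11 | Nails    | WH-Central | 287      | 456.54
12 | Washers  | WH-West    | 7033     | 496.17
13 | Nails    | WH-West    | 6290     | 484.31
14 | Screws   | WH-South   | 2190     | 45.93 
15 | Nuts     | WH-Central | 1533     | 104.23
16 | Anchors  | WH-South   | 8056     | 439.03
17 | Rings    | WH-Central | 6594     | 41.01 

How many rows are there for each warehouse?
SELECT warehouse, COUNT(*) as count
FROM inventory
GROUP BY warehouse

Result:
  WH-C: 1
  WH-Central: 4
  WH-East: 5
  WH-North: 1
  WH-South: 3
  WH-West: 3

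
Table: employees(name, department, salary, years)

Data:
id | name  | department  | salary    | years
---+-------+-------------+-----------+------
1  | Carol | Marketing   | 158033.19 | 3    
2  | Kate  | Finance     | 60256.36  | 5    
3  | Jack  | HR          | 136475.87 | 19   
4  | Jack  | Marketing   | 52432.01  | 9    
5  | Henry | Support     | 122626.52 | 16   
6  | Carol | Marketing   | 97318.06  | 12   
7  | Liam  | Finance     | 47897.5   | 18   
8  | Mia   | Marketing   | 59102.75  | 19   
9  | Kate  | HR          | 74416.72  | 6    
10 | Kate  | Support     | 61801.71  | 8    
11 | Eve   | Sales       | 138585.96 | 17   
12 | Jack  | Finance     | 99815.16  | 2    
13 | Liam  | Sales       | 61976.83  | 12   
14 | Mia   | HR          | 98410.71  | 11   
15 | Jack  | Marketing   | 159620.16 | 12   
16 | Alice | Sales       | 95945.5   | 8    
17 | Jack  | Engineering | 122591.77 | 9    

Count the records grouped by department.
SELECT department, COUNT(*) as count
FROM employees
GROUP BY department

Result:
  Engineering: 1
  Finance: 3
  HR: 3
  Marketing: 5
  Sales: 3
  Support: 2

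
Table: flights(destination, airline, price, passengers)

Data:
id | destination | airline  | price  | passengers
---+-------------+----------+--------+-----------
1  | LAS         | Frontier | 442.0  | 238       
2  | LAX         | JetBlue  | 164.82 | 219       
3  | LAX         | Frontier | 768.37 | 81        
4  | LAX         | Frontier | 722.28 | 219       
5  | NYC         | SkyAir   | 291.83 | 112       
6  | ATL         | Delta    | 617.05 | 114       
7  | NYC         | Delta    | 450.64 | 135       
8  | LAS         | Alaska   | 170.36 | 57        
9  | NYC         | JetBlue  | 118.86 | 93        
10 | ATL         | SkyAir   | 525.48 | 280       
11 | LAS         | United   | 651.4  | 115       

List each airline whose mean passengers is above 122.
SELECT airline, AVG(passengers)
FROM flights
GROUP BY airline
HAVING AVG(passengers) > 122

Result:
  Delta: avg=124.50
  Frontier: avg=179.33
  JetBlue: avg=156.00
  SkyAir: avg=196.00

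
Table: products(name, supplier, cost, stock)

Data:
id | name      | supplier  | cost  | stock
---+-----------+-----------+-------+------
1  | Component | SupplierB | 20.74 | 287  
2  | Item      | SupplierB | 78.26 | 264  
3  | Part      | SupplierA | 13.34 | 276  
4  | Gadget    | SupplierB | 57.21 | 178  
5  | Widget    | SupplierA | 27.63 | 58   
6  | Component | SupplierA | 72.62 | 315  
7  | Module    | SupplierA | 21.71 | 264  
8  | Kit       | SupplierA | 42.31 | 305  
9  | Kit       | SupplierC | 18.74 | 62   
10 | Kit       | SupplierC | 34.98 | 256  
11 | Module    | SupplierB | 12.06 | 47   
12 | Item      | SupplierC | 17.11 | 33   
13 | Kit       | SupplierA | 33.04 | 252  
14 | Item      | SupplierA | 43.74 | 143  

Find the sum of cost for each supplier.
SELECT supplier, SUM(cost) as result
FROM products
GROUP BY supplier

Result:
  SupplierA: 254.39
  SupplierB: 168.27
  SupplierC: 70.83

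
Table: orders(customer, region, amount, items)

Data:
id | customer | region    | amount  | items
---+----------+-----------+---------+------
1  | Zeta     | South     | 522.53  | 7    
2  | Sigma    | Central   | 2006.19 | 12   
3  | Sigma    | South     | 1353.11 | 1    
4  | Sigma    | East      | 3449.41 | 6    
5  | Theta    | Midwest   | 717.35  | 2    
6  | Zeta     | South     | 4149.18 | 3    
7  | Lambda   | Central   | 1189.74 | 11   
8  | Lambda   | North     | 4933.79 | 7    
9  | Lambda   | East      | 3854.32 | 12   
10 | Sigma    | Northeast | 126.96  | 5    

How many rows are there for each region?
SELECT region, COUNT(*) as count
FROM orders
GROUP BY region

Result:
  Central: 2
  East: 2
  Midwest: 1
  North: 1
  Northeast: 1
  South: 3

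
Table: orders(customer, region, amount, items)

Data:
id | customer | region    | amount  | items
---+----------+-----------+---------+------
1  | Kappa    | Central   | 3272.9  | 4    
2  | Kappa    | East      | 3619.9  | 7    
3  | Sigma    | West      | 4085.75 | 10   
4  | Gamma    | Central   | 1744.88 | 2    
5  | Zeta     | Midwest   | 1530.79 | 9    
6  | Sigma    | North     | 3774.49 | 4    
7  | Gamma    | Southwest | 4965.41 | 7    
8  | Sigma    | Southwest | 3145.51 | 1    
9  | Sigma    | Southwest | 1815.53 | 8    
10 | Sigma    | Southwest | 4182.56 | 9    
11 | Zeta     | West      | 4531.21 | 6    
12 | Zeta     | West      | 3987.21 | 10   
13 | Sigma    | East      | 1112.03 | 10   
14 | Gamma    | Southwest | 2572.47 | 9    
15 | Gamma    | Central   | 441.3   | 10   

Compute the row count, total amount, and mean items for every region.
SELECT region,
       COUNT(*) as cnt,
       SUM(amount) as total_amount,
       AVG(items) as avg_items
FROM orders
GROUP BY region

Result:
  Central: 3 records, 5459.08 total amount, 5.33 avg items
  East: 2 records, 4731.93 total amount, 8.50 avg items
  Midwest: 1 records, 1530.79 total amount, 9.00 avg items
  North: 1 records, 3774.49 total amount, 4.00 avg items
  Southwest: 5 records, 16681.48 total amount, 6.80 avg items
  West: 3 records, 12604.17 total amount, 8.67 avg items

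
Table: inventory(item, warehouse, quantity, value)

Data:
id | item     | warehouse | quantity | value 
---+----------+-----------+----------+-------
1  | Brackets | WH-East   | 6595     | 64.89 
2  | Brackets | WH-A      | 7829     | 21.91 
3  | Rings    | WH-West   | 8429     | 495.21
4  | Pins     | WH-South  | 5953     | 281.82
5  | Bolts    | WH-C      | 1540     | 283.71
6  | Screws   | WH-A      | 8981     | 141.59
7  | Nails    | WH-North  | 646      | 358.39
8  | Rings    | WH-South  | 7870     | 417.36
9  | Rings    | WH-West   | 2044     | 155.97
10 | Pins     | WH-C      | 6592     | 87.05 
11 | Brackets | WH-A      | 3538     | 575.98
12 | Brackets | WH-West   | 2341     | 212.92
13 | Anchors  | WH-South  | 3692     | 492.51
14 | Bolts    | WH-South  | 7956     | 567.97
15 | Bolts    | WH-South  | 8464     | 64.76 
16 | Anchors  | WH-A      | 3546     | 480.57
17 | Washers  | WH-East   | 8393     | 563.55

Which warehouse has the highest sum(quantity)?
SELECT warehouse, SUM(quantity) as val
FROM inventory
GROUP BY warehouse
ORDER BY val DESC
LIMIT 1

Result: WH-South with sum(quantity) = 33935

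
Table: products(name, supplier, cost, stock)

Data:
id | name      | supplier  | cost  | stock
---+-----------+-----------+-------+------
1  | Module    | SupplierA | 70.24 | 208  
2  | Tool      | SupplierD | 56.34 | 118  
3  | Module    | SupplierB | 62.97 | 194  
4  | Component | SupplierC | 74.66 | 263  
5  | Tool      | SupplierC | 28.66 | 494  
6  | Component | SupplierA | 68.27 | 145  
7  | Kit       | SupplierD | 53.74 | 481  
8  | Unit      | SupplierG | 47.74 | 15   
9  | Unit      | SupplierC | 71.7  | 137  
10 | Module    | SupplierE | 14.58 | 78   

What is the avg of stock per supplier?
SELECT supplier, AVG(stock) as result
FROM products
GROUP BY supplier

Result:
  SupplierA: 176.50
  SupplierB: 194.00
  SupplierC: 298.00
  SupplierD: 299.50
  SupplierE: 78.00
  SupplierG: 15.00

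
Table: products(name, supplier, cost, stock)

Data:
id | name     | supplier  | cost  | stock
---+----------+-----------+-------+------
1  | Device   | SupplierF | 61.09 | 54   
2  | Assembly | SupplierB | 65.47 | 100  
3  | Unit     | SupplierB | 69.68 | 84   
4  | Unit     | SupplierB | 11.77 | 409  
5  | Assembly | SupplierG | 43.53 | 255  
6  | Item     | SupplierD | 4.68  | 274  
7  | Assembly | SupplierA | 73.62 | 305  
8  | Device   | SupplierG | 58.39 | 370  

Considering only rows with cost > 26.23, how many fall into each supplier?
SELECT supplier, COUNT(*)
FROM products
WHERE cost > 26.23
GROUP BY supplier

Note: WHERE filters rows before grouping.

Result:
  SupplierA: 1
  SupplierB: 2
  SupplierF: 1
  SupplierG: 2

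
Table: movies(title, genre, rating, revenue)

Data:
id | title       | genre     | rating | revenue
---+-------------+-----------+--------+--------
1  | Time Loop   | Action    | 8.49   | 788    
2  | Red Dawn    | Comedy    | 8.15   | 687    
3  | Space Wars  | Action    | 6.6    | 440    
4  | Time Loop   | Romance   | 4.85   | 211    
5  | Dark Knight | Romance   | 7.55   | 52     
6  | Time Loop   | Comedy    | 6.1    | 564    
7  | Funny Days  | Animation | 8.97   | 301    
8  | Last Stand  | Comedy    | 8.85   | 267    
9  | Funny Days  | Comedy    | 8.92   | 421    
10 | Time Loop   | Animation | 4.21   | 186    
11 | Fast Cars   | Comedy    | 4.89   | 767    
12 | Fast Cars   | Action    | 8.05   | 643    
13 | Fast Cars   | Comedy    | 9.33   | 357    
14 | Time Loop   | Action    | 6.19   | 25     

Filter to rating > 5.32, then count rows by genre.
SELECT genre, COUNT(*)
FROM movies
WHERE rating > 5.32
GROUP BY genre

Note: WHERE filters rows before grouping.

Result:
  Action: 4
  Animation: 1
  Comedy: 5
  Romance: 1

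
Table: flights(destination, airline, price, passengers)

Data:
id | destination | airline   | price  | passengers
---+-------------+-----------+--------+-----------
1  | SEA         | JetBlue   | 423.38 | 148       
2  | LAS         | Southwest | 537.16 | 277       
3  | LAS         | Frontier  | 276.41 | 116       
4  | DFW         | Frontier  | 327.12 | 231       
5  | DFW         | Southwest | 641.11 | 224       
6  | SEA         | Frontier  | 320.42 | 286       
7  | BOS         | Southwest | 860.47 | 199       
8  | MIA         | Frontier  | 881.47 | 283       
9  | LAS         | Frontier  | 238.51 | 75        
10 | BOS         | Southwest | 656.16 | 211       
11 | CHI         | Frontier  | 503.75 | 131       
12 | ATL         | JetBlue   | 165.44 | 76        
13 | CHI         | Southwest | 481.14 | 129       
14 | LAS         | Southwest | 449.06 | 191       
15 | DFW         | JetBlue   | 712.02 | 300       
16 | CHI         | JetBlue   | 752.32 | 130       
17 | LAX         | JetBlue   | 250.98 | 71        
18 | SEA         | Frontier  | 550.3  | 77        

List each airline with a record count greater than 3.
SELECT airline, COUNT(*) as cnt
FROM flights
GROUP BY airline
HAVING COUNT(*) > 3

Result:
  Frontier: 7
  JetBlue: 5
  Southwest: 6

Note: HAVING filters groups after aggregation, WHERE filters rows before.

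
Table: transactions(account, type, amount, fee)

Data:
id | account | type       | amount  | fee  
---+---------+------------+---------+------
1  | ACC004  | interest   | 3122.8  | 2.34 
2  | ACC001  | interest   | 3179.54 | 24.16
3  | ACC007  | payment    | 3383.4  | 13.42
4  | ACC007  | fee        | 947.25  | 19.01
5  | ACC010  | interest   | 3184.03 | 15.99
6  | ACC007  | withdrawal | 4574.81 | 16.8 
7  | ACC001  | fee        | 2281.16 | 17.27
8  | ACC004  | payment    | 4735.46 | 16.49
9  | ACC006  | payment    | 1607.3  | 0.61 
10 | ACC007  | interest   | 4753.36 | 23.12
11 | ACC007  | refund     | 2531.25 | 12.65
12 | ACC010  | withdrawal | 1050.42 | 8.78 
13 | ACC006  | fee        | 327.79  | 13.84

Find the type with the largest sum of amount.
SELECT type, SUM(amount) as val
FROM transactions
GROUP BY type
ORDER BY val DESC
LIMIT 1

Result: interest with sum(amount) = 14239.73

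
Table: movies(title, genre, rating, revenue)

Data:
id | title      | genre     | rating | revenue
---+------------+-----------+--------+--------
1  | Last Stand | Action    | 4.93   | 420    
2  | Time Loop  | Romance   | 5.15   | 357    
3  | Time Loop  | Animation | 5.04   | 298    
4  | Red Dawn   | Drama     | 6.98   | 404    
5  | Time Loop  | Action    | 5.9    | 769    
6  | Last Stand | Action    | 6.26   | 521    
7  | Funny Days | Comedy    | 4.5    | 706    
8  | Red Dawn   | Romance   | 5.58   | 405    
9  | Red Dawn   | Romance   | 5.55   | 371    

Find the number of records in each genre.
SELECT genre, COUNT(*) as count
FROM movies
GROUP BY genre

Result:
  Action: 3
  Animation: 1
  Comedy: 1
  Drama: 1
  Romance: 3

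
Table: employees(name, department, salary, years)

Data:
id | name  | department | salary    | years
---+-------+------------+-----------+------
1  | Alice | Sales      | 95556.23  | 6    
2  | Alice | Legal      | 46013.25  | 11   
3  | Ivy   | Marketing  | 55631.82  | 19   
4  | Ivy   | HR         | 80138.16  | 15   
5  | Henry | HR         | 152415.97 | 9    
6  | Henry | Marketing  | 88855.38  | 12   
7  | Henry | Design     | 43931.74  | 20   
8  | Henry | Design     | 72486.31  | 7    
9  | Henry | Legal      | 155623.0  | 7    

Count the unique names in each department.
SELECT department, COUNT(DISTINCT name)
FROM employees
GROUP BY department

Result:
  Design: 1 distinct
  HR: 2 distinct
  Legal: 2 distinct
  Marketing: 2 distinct
  Sales: 1 distinct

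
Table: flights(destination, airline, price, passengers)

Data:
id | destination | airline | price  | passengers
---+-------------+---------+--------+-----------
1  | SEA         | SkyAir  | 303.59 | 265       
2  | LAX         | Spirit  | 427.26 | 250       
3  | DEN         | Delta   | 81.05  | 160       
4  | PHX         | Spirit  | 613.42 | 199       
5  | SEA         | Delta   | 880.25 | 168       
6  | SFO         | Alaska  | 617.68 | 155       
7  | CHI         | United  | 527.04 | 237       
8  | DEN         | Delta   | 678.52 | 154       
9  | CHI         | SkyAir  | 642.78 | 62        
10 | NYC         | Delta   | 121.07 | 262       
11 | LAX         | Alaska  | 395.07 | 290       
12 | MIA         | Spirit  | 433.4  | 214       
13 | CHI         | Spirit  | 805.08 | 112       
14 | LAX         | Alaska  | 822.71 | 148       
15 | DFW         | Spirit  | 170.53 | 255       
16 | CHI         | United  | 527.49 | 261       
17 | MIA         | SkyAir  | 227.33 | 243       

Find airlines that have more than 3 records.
SELECT airline, COUNT(*) as cnt
FROM flights
GROUP BY airline
HAVING COUNT(*) > 3

Result:
  Delta: 4
  Spirit: 5

Note: HAVING filters groups after aggregation, WHERE filters rows before.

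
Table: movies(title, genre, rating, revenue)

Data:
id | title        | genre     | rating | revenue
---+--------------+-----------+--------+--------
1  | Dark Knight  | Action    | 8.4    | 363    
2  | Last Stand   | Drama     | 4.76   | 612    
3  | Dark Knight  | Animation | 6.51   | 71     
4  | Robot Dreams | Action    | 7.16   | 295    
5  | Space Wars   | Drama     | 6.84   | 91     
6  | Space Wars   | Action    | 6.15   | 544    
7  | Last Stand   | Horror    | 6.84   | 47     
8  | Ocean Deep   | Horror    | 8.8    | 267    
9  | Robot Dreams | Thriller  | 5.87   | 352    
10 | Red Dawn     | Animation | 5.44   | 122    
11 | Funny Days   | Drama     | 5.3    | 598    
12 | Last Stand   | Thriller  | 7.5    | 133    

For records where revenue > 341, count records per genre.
SELECT genre, COUNT(*)
FROM movies
WHERE revenue > 341
GROUP BY genre

Note: WHERE filters rows before grouping.

Result:
  Action: 2
  Drama: 2
  Thriller: 1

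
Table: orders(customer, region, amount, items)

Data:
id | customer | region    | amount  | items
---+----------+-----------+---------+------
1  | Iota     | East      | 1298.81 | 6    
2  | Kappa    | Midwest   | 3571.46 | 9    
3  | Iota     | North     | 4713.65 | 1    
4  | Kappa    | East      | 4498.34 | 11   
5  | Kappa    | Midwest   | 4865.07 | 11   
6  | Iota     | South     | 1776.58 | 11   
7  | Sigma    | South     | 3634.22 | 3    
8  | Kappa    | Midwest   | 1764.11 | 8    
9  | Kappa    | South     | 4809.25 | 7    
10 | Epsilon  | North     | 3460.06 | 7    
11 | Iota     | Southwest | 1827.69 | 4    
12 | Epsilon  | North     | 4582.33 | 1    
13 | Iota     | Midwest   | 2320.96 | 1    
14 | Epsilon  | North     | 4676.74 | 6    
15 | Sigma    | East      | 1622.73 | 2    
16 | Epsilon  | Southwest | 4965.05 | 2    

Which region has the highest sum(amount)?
SELECT region, SUM(amount) as val
FROM orders
GROUP BY region
ORDER BY val DESC
LIMIT 1

Result: North with sum(amount) = 17432.78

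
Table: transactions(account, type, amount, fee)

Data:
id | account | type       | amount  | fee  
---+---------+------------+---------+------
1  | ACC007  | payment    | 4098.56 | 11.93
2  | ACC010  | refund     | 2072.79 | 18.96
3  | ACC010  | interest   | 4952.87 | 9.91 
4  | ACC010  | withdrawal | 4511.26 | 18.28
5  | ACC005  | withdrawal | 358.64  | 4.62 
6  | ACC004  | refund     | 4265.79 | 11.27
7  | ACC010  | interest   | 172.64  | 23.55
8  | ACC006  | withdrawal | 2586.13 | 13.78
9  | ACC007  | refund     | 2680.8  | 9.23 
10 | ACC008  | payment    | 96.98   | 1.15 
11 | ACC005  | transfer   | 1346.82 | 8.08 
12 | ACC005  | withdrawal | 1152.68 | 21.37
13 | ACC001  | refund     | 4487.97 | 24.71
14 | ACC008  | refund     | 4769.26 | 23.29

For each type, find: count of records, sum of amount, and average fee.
SELECT type,
       COUNT(*) as cnt,
       SUM(amount) as total_amount,
       AVG(fee) as avg_fee
FROM transactions
GROUP BY type

Result:
  interest: 2 records, 5125.51 total amount, 16.73 avg fee
  payment: 2 records, 4195.54 total amount, 6.54 avg fee
  refund: 5 records, 18276.61 total amount, 17.49 avg fee
  transfer: 1 records, 1346.82 total amount, 8.08 avg fee
  withdrawal: 4 records, 8608.71 total amount, 14.51 avg fee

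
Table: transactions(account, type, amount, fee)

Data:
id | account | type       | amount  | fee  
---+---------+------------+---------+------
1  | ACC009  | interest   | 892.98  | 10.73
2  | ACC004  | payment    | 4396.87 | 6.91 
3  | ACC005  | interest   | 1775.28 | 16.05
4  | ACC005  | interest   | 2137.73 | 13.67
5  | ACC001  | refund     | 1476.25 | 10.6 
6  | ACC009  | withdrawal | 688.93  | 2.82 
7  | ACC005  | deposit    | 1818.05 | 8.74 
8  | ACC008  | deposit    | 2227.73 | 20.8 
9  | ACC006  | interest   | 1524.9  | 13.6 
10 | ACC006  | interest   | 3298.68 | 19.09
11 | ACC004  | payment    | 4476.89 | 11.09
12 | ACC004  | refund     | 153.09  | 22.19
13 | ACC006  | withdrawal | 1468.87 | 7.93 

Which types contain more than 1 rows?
SELECT type, COUNT(*) as cnt
FROM transactions
GROUP BY type
HAVING COUNT(*) > 1

Result:
  deposit: 2
  interest: 5
  payment: 2
  refund: 2
  withdrawal: 2

Note: HAVING filters groups after aggregation, WHERE filters rows before.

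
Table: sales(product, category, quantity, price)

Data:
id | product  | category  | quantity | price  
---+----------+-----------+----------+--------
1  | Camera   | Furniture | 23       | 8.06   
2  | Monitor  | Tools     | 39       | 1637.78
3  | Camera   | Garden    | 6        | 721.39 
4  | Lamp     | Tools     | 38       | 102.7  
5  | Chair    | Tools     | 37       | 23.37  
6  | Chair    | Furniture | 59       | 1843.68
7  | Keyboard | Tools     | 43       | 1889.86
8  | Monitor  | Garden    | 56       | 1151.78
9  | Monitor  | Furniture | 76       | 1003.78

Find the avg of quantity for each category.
SELECT category, AVG(quantity) as result
FROM sales
GROUP BY category

Result:
  Furniture: 52.67
  Garden: 31.00
  Tools: 39.25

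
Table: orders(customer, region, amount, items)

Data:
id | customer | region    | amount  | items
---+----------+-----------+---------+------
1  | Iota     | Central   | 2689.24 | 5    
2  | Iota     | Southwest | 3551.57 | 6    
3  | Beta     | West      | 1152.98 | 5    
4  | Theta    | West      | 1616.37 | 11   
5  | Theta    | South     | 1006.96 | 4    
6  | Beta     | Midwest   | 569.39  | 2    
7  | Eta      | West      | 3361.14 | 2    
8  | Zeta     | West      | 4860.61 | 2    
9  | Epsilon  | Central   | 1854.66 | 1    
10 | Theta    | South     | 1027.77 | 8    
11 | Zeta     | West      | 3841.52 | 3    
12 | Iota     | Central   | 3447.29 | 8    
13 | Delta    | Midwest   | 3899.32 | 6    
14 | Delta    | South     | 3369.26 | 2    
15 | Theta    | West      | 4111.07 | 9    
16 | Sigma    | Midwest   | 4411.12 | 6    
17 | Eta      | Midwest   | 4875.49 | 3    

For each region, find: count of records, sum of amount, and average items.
SELECT region,
       COUNT(*) as cnt,
       SUM(amount) as total_amount,
       AVG(items) as avg_items
FROM orders
GROUP BY region

Result:
  Central: 3 records, 7991.19 total amount, 4.67 avg items
  Midwest: 4 records, 13755.32 total amount, 4.25 avg items
  South: 3 records, 5403.99 total amount, 4.67 avg items
  Southwest: 1 records, 3551.57 total amount, 6.00 avg items
  West: 6 records, 18943.69 total amount, 5.33 avg items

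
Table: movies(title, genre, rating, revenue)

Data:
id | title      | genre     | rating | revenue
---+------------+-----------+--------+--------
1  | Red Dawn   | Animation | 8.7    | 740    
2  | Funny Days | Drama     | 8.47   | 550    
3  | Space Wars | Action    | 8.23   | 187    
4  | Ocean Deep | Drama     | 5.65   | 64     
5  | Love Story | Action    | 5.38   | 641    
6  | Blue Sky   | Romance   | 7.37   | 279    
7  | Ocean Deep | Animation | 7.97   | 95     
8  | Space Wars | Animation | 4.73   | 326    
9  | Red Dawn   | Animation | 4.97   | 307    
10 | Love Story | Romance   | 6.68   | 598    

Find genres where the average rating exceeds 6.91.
SELECT genre, AVG(rating)
FROM movies
GROUP BY genre
HAVING AVG(rating) > 6.91

Result:
  Drama: avg=7.06
  Romance: avg=7.03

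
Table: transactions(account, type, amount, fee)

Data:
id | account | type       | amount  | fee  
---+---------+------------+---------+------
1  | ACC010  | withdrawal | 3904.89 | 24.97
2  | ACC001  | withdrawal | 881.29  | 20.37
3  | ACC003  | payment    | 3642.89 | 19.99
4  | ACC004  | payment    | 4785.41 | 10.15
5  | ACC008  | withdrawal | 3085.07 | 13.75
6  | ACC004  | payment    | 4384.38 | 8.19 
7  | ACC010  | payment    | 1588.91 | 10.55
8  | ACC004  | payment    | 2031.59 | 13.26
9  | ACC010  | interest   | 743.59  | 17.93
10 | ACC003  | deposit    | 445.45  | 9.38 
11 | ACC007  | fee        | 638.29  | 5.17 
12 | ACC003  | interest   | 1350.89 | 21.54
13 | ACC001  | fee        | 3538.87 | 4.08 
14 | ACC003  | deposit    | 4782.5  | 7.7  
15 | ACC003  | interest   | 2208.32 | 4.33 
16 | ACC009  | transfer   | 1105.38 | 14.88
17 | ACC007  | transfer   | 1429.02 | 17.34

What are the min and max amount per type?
SELECT type, MIN(amount), MAX(amount)
FROM transactions
GROUP BY type

Result:
  deposit: min=445.45, max=4782.50
  fee: min=638.29, max=3538.87
  interest: min=743.59, max=2208.32
  payment: min=1588.91, max=4785.41
  transfer: min=1105.38, max=1429.02
  withdrawal: min=881.29, max=3904.89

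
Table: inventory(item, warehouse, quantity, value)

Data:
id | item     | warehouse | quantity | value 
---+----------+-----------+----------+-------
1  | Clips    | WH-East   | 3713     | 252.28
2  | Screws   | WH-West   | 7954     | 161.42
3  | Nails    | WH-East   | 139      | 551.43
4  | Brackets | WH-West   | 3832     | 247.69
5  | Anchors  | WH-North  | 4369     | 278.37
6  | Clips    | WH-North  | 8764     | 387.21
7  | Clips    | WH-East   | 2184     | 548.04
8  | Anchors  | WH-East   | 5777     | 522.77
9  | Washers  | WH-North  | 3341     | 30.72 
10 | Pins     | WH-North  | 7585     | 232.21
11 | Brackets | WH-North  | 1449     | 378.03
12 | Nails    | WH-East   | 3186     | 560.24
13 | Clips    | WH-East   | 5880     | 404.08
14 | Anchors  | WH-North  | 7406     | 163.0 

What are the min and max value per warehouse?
SELECT warehouse, MIN(value), MAX(value)
FROM inventory
GROUP BY warehouse

Result:
  WH-East: min=252.28, max=560.24
  WH-North: min=30.72, max=387.21
  WH-West: min=161.42, max=247.69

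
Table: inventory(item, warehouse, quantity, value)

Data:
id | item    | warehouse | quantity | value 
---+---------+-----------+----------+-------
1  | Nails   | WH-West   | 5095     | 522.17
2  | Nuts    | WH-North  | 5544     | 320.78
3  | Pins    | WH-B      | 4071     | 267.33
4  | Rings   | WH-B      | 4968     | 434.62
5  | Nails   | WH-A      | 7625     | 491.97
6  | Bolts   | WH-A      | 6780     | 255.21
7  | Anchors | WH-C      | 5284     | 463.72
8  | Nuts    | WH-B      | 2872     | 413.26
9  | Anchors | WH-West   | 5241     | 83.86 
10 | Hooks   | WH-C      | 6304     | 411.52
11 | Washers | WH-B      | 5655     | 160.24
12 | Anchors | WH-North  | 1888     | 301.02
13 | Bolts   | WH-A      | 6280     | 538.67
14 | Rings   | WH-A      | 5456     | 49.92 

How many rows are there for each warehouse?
SELECT warehouse, COUNT(*) as count
FROM inventory
GROUP BY warehouse

Result:
  WH-A: 4
  WH-B: 4
  WH-C: 2
  WH-North: 2
  WH-West: 2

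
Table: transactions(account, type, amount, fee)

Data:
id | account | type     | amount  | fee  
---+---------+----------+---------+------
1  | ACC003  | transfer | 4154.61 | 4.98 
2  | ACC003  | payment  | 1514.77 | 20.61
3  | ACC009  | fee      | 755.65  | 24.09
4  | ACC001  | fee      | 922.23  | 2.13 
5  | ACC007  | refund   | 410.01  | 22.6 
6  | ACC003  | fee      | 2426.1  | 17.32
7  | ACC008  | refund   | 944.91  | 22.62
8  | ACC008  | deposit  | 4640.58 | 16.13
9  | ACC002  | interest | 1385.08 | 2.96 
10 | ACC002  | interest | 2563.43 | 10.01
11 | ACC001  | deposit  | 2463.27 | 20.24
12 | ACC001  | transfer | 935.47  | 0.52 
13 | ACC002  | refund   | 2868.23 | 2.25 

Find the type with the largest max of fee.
SELECT type, MAX(fee) as val
FROM transactions
GROUP BY type
ORDER BY val DESC
LIMIT 1

Result: fee with max(fee) = 24.09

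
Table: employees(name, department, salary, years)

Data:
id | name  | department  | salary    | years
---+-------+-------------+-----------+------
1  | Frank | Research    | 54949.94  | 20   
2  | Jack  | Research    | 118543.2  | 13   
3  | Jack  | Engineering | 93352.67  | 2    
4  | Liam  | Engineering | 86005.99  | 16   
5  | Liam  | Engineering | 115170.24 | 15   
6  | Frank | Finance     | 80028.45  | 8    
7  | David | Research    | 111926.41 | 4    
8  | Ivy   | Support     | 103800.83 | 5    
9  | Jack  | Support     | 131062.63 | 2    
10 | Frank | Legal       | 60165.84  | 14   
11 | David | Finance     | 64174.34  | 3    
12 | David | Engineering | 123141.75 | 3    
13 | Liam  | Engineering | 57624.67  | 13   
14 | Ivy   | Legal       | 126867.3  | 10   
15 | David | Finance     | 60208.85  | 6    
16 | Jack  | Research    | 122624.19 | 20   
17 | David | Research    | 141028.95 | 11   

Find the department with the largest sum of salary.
SELECT department, SUM(salary) as val
FROM employees
GROUP BY department
ORDER BY val DESC
LIMIT 1

Result: Research with sum(salary) = 549072.69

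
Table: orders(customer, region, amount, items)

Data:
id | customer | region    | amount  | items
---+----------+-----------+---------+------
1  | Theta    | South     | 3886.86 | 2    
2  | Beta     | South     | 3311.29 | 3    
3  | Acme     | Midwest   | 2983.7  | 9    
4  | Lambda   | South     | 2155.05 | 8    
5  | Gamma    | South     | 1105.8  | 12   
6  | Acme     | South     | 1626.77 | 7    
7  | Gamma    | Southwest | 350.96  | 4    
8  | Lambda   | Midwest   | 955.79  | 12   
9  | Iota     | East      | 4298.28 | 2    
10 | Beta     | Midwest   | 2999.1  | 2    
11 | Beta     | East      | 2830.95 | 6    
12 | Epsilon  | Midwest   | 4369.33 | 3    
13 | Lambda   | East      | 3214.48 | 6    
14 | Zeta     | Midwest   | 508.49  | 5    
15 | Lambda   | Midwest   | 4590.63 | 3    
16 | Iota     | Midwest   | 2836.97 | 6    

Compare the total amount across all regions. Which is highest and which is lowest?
SELECT region, SUM(amount)
FROM orders
GROUP BY region
ORDER BY SUM(amount)

All groups:
  Southwest: 350.96
  East: 10343.71
  South: 12085.77
  Midwest: 19244.01

Highest: Midwest (19244.01)
Lowest: Southwest (350.96)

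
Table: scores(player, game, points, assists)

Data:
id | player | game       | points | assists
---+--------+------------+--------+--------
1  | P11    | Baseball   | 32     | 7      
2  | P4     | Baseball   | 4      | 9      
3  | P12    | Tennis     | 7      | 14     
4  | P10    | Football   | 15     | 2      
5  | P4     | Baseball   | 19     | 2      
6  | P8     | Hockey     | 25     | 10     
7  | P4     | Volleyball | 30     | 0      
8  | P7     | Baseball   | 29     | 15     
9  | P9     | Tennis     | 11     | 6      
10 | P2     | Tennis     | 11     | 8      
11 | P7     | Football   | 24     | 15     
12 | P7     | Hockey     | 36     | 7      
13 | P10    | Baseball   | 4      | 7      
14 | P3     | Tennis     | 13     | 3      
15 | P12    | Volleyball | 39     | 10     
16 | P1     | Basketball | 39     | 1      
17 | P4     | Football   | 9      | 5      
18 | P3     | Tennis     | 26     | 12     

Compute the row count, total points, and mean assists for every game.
SELECT game,
       COUNT(*) as cnt,
       SUM(points) as total_points,
       AVG(assists) as avg_assists
FROM scores
GROUP BY game

Result:
  Baseball: 5 records, 88 total points, 8.00 avg assists
  Basketball: 1 records, 39 total points, 1.00 avg assists
  Football: 3 records, 48 total points, 7.33 avg assists
  Hockey: 2 records, 61 total points, 8.50 avg assists
  Tennis: 5 records, 68 total points, 8.60 avg assists
  Volleyball: 2 records, 69 total points, 5.00 avg assists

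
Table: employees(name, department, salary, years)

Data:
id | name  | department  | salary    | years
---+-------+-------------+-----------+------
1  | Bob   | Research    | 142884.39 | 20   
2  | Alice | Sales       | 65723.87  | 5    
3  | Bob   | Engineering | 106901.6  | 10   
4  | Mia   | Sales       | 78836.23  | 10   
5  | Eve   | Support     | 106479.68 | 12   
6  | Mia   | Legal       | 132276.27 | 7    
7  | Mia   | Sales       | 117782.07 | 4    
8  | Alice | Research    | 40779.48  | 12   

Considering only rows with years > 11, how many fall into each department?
SELECT department, COUNT(*)
FROM employees
WHERE years > 11
GROUP BY department

Note: WHERE filters rows before grouping.

Result:
  Research: 2
  Support: 1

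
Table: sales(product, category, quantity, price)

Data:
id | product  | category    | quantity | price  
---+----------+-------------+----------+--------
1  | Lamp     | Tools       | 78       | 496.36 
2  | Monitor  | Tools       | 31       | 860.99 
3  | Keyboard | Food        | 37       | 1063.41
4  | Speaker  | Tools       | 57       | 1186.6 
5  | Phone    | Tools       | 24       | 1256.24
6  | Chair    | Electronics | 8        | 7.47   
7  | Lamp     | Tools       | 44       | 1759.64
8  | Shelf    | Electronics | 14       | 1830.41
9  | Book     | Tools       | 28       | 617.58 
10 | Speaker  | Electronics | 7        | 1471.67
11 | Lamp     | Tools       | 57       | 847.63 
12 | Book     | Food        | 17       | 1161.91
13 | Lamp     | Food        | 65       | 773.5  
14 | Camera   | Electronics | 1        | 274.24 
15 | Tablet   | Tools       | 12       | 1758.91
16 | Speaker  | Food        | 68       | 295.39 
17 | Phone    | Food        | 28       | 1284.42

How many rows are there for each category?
SELECT category, COUNT(*) as count
FROM sales
GROUP BY category

Result:
  Electronics: 4
  Food: 5
  Tools: 8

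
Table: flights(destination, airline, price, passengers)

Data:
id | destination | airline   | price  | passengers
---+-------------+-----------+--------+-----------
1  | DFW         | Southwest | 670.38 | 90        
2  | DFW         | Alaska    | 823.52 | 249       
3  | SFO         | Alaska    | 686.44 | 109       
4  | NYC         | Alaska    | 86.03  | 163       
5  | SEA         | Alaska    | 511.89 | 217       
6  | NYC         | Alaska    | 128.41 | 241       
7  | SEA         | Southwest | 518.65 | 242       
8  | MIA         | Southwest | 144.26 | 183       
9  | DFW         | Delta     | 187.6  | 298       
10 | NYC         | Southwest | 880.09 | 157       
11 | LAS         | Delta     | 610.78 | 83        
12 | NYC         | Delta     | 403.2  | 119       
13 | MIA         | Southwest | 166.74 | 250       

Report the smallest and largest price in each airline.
SELECT airline, MIN(price), MAX(price)
FROM flights
GROUP BY airline

Result:
  Alaska: min=86.03, max=823.52
  Delta: min=187.60, max=610.78
  Southwest: min=144.26, max=880.09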